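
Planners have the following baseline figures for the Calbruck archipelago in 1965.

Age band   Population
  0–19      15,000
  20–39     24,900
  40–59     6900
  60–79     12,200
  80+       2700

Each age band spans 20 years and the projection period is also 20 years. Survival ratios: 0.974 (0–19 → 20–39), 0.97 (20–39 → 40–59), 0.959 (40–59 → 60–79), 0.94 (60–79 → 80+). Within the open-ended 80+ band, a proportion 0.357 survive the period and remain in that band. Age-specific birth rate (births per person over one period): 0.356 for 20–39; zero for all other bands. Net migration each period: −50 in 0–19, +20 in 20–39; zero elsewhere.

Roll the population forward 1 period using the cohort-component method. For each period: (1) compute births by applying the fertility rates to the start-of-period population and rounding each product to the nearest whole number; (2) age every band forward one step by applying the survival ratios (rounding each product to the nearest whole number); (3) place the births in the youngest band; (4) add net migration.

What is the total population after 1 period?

66646

Numbering the groups 1..5 from youngest to oldest:
Period 1:
Births: 24900 × 0.356 = 8864
Group 2: 15000 × 0.974 = 14610
Group 3: 24900 × 0.97 = 24153
Group 4: 6900 × 0.959 = 6617
Group 5: 12200 × 0.94 + 2700 × 0.357 = 11468 + 964 = 12432
Net migration: Group 1 − 50 → 8814; Group 2 + 20 → 14630
Population now: 0–19=8814, 20–39=14630, 40–59=24153, 60–79=6617, 80+=12432
Total after period 1: 8814 + 14630 + 24153 + 6617 + 12432 = 66646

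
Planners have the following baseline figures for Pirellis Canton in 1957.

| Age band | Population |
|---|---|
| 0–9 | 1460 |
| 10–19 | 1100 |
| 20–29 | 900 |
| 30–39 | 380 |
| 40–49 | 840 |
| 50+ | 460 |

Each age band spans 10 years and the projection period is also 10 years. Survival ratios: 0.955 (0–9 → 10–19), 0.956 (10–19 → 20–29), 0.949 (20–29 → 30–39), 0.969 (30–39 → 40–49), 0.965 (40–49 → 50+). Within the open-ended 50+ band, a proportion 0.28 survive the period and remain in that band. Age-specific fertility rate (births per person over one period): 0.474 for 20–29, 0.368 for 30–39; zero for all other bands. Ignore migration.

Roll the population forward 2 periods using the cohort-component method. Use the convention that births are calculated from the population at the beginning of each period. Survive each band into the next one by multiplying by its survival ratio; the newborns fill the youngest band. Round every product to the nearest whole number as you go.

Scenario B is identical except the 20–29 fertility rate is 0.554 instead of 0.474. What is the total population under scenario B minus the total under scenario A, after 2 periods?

153

Numbering the bands 1..6 from youngest to oldest:
[period 1]
Births: 900 * 0.474 = 427 ; 380 * 0.368 = 140 ⇒ total 567
Band 2: 1460 * 0.955 = 1394
Band 3: 1100 * 0.956 = 1052
Band 4: 900 * 0.949 = 854
Band 5: 380 * 0.969 = 368
Band 6: 840 * 0.965 + 460 * 0.28 = 811 + 129 = 940
End of period: [567, 1394, 1052, 854, 368, 940]
[period 2]
Births: 1052 * 0.474 = 499 ; 854 * 0.368 = 314 ⇒ total 813
Band 2: 567 * 0.955 = 541
Band 3: 1394 * 0.956 = 1333
Band 4: 1052 * 0.949 = 998
Band 5: 854 * 0.969 = 828
Band 6: 368 * 0.965 + 940 * 0.28 = 355 + 263 = 618
End of period: [813, 541, 1333, 998, 828, 618]
Scenario A total after 2 periods: 5131
Scenario B projection —
[period 1]
Births: 900 * 0.554 = 499 ; 380 * 0.368 = 140 ⇒ total 639
Band 2: 1460 * 0.955 = 1394
Band 3: 1100 * 0.956 = 1052
Band 4: 900 * 0.949 = 854
Band 5: 380 * 0.969 = 368
Band 6: 840 * 0.965 + 460 * 0.28 = 811 + 129 = 940
End of period: [639, 1394, 1052, 854, 368, 940]
[period 2]
Births: 1052 * 0.554 = 583 ; 854 * 0.368 = 314 ⇒ total 897
Band 2: 639 * 0.955 = 610
Band 3: 1394 * 0.956 = 1333
Band 4: 1052 * 0.949 = 998
Band 5: 854 * 0.969 = 828
Band 6: 368 * 0.965 + 940 * 0.28 = 355 + 263 = 618
End of period: [897, 610, 1333, 998, 828, 618]
Scenario B total after 2 periods: 5284
Difference B − A = 5284 − 5131 = 153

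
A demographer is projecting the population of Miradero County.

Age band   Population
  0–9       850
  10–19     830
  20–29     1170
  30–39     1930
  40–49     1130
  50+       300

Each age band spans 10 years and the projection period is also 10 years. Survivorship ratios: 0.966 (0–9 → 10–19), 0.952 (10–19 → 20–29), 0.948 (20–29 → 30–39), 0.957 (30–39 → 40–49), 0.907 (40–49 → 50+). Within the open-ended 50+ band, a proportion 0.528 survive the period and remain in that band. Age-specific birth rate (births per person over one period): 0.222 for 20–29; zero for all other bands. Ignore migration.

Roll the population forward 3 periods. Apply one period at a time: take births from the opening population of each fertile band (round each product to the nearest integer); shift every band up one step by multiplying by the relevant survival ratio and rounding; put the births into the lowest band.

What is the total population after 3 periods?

Call the bands 1 to 6, youngest first.
Period 1:
Births: 1170 × 0.222 = 260
Band 2: 850 × 0.966 = 821
Band 3: 830 × 0.952 = 790
Band 4: 1170 × 0.948 = 1109
Band 5: 1930 × 0.957 = 1847
Band 6: 1130 × 0.907 + 300 × 0.528 = 1025 + 158 = 1183
End of period: [260, 821, 790, 1109, 1847, 1183]
Period 2:
Births: 790 × 0.222 = 175
Band 2: 260 × 0.966 = 251
Band 3: 821 × 0.952 = 782
Band 4: 790 × 0.948 = 749
Band 5: 1109 × 0.957 = 1061
Band 6: 1847 × 0.907 + 1183 × 0.528 = 1675 + 625 = 2300
End of period: [175, 251, 782, 749, 1061, 2300]
Period 3:
Births: 782 × 0.222 = 174
Band 2: 175 × 0.966 = 169
Band 3: 251 × 0.952 = 239
Band 4: 782 × 0.948 = 741
Band 5: 749 × 0.957 = 717
Band 6: 1061 × 0.907 + 2300 × 0.528 = 962 + 1214 = 2176
End of period: [174, 169, 239, 741, 717, 2176]
Total after period 3: 174 + 169 + 239 + 741 + 717 + 2176 = 4216

4216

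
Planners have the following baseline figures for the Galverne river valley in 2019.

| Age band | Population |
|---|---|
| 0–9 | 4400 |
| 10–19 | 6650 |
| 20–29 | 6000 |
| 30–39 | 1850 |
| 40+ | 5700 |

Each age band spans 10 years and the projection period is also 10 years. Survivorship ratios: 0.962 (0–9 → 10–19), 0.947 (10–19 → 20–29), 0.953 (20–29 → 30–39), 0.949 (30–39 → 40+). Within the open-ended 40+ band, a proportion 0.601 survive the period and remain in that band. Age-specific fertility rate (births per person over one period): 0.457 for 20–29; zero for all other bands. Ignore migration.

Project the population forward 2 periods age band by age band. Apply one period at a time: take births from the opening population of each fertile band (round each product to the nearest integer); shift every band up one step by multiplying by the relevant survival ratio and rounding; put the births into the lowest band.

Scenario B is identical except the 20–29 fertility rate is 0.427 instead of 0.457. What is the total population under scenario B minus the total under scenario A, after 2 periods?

-362

After projecting period 1:
Births: 6000 × 0.457 = 2742
10–19: 4400 × 0.962 = 4233
20–29: 6650 × 0.947 = 6298
30–39: 6000 × 0.953 = 5718
40+: 1850 × 0.949 + 5700 × 0.601 = 1756 + 3426 = 5182
Giving 2742 / 4233 / 6298 / 5718 / 5182.
After projecting period 2:
Births: 6298 × 0.457 = 2878
10–19: 2742 × 0.962 = 2638
20–29: 4233 × 0.947 = 4009
30–39: 6298 × 0.953 = 6002
40+: 5718 × 0.949 + 5182 × 0.601 = 5426 + 3114 = 8540
Giving 2878 / 2638 / 4009 / 6002 / 8540.
Scenario A total after 2 periods: 24067
Scenario B projection —
After projecting period 1:
Births: 6000 × 0.427 = 2562
10–19: 4400 × 0.962 = 4233
20–29: 6650 × 0.947 = 6298
30–39: 6000 × 0.953 = 5718
40+: 1850 × 0.949 + 5700 × 0.601 = 1756 + 3426 = 5182
Giving 2562 / 4233 / 6298 / 5718 / 5182.
After projecting period 2:
Births: 6298 × 0.427 = 2689
10–19: 2562 × 0.962 = 2465
20–29: 4233 × 0.947 = 4009
30–39: 6298 × 0.953 = 6002
40+: 5718 × 0.949 + 5182 × 0.601 = 5426 + 3114 = 8540
Giving 2689 / 2465 / 4009 / 6002 / 8540.
Scenario B total after 2 periods: 23705
Difference B − A = 23705 − 24067 = -362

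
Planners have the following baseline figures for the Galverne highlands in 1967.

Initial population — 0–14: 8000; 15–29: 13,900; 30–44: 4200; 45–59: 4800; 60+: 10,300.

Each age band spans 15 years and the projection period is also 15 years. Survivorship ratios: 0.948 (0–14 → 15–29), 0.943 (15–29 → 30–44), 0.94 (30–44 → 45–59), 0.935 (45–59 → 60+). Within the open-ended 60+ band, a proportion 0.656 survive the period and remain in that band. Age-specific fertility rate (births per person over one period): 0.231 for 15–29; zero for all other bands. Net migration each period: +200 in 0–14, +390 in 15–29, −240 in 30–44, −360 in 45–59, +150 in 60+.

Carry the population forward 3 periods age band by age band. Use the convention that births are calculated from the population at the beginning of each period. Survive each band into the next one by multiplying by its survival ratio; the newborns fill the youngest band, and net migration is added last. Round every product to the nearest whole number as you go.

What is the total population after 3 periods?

31348

Period 1.
Births: 13900 × 0.231 = 3211
15–29: 8000 × 0.948 = 7584
30–44: 13900 × 0.943 = 13108
45–59: 4200 × 0.94 = 3948
60+: 4800 × 0.935 + 10300 × 0.656 = 4488 + 6757 = 11245
Net migration: 0–14 + 200 → 3411; 15–29 + 390 → 7974; 30–44 − 240 → 12868; 45–59 − 360 → 3588; 60+ + 150 → 11395
→ [3411, 7974, 12868, 3588, 11395]
Period 2.
Births: 7974 × 0.231 = 1842
15–29: 3411 × 0.948 = 3234
30–44: 7974 × 0.943 = 7519
45–59: 12868 × 0.94 = 12096
60+: 3588 × 0.935 + 11395 × 0.656 = 3355 + 7475 = 10830
Net migration: 0–14 + 200 → 2042; 15–29 + 390 → 3624; 30–44 − 240 → 7279; 45–59 − 360 → 11736; 60+ + 150 → 10980
→ [2042, 3624, 7279, 11736, 10980]
Period 3.
Births: 3624 × 0.231 = 837
15–29: 2042 × 0.948 = 1936
30–44: 3624 × 0.943 = 3417
45–59: 7279 × 0.94 = 6842
60+: 11736 × 0.935 + 10980 × 0.656 = 10973 + 7203 = 18176
Net migration: 0–14 + 200 → 1037; 15–29 + 390 → 2326; 30–44 − 240 → 3177; 45–59 − 360 → 6482; 60+ + 150 → 18326
→ [1037, 2326, 3177, 6482, 18326]
Total after period 3: 1037 + 2326 + 3177 + 6482 + 18326 = 31348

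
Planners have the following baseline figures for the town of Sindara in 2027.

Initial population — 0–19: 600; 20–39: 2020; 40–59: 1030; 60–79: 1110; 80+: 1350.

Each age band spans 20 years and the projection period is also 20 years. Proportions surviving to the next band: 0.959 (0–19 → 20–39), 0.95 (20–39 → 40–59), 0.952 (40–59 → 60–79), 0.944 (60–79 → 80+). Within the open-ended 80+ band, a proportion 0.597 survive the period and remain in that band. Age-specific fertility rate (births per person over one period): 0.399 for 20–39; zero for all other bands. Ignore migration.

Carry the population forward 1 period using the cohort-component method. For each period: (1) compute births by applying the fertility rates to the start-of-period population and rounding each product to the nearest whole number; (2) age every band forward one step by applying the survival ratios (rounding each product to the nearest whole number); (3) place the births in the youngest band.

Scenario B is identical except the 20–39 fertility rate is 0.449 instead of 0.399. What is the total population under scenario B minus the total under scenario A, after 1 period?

101

— Period 1 —
Births: 2020 * 0.399 = 806
20–39: 600 * 0.959 = 575
40–59: 2020 * 0.95 = 1919
60–79: 1030 * 0.952 = 981
80+: 1110 * 0.944 + 1350 * 0.597 = 1048 + 806 = 1854
→ [806, 575, 1919, 981, 1854]
Scenario A total after 1 period: 6135
Scenario B projection —
— Period 1 —
Births: 2020 * 0.449 = 907
20–39: 600 * 0.959 = 575
40–59: 2020 * 0.95 = 1919
60–79: 1030 * 0.952 = 981
80+: 1110 * 0.944 + 1350 * 0.597 = 1048 + 806 = 1854
→ [907, 575, 1919, 981, 1854]
Scenario B total after 1 period: 6236
Difference B − A = 6236 − 6135 = 101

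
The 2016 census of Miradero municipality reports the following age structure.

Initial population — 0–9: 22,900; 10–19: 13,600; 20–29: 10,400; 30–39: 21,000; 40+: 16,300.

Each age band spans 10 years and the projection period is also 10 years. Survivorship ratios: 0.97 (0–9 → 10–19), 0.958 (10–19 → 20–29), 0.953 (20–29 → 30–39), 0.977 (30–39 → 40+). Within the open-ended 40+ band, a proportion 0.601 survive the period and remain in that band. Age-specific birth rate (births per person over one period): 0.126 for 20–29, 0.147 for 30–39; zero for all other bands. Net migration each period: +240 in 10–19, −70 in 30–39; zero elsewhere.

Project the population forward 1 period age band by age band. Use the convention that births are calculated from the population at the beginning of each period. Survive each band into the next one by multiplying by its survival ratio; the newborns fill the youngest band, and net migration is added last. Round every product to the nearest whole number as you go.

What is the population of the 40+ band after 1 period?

30313

— Period 1 —
Births: 10400 * 0.126 = 1310, 21000 * 0.147 = 3087 ⇒ total 4397
10–19: 22900 * 0.97 = 22213
20–29: 13600 * 0.958 = 13029
30–39: 10400 * 0.953 = 9911
40+: 21000 * 0.977 + 16300 * 0.601 = 20517 + 9796 = 30313
Net migration: 10–19 + 240 → 22453; 30–39 − 70 → 9841
Giving 4397 / 22453 / 13029 / 9841 / 30313.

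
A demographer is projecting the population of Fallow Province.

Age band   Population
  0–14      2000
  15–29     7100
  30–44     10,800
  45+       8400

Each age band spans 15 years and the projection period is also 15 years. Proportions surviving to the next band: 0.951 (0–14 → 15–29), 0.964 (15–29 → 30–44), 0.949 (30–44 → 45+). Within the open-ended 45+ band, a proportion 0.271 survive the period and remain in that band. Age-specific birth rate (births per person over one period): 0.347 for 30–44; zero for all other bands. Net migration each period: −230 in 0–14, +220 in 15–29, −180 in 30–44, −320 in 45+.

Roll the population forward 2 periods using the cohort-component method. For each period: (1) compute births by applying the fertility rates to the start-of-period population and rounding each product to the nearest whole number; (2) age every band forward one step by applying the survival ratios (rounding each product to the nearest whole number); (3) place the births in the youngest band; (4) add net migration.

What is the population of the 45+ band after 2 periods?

9312

Call the bands 1 to 4, youngest first.
Period 1:
Births: 10800 * 0.347 = 3748
Band 2: 2000 * 0.951 = 1902
Band 3: 7100 * 0.964 = 6844
Band 4: 10800 * 0.949 + 8400 * 0.271 = 10249 + 2276 = 12525
Net migration: Band 1 − 230 → 3518; Band 2 + 220 → 2122; Band 3 − 180 → 6664; Band 4 − 320 → 12205
End of period: [3518, 2122, 6664, 12205]
Period 2:
Births: 6664 * 0.347 = 2312
Band 2: 3518 * 0.951 = 3346
Band 3: 2122 * 0.964 = 2046
Band 4: 6664 * 0.949 + 12205 * 0.271 = 6324 + 3308 = 9632
Net migration: Band 1 − 230 → 2082; Band 2 + 220 → 3566; Band 3 − 180 → 1866; Band 4 − 320 → 9312
End of period: [2082, 3566, 1866, 9312]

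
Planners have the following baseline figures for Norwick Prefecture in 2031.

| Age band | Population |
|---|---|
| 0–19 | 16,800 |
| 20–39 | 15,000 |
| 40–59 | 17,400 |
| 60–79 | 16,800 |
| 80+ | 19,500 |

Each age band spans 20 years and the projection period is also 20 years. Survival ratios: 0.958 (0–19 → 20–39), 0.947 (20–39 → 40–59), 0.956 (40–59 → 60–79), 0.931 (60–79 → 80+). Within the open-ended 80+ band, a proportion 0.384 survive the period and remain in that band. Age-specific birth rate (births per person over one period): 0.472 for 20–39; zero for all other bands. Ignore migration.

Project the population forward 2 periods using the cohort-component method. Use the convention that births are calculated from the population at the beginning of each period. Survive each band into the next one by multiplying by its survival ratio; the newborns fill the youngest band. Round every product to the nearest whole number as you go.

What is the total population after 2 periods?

67568

(Groups numbered youngest = 1 to oldest = 5.)
Period 1:
Births: 15000 × 0.472 = 7080
Group 2: 16800 × 0.958 = 16094
Group 3: 15000 × 0.947 = 14205
Group 4: 17400 × 0.956 = 16634
Group 5: 16800 × 0.931 + 19500 × 0.384 = 15641 + 7488 = 23129
Population now: 0–19=7080, 20–39=16094, 40–59=14205, 60–79=16634, 80+=23129
Period 2:
Births: 16094 × 0.472 = 7596
Group 2: 7080 × 0.958 = 6783
Group 3: 16094 × 0.947 = 15241
Group 4: 14205 × 0.956 = 13580
Group 5: 16634 × 0.931 + 23129 × 0.384 = 15486 + 8882 = 24368
Population now: 0–19=7596, 20–39=6783, 40–59=15241, 60–79=13580, 80+=24368
Total after period 2: 7596 + 6783 + 15241 + 13580 + 24368 = 67568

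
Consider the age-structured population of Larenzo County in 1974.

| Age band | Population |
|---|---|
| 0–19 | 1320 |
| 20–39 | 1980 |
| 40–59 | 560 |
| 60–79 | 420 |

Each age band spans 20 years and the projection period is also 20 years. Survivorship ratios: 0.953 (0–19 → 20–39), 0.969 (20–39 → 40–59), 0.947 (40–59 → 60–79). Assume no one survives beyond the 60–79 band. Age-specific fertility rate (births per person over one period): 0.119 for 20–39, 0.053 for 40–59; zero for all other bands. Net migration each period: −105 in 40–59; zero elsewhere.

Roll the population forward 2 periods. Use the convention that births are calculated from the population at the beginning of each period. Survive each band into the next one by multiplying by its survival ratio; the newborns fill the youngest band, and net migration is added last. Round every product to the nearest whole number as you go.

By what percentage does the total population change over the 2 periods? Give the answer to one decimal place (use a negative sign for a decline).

-22.2

Period 1.
Births: 1980 * 0.119 = 236  |  560 * 0.053 = 30 → 266
20–39: 1320 * 0.953 = 1258
40–59: 1980 * 0.969 = 1919
60–79: 560 * 0.947 = 530
Net migration: 40–59 − 105 → 1814
Giving 266 / 1258 / 1814 / 530.
Period 2.
Births: 1258 * 0.119 = 150  |  1814 * 0.053 = 96 → 246
20–39: 266 * 0.953 = 253
40–59: 1258 * 0.969 = 1219
60–79: 1814 * 0.947 = 1718
Net migration: 40–59 − 105 → 1114
Giving 246 / 253 / 1114 / 1718.
Total: 4280 → 3331; change = -949; percentage change = -22.2%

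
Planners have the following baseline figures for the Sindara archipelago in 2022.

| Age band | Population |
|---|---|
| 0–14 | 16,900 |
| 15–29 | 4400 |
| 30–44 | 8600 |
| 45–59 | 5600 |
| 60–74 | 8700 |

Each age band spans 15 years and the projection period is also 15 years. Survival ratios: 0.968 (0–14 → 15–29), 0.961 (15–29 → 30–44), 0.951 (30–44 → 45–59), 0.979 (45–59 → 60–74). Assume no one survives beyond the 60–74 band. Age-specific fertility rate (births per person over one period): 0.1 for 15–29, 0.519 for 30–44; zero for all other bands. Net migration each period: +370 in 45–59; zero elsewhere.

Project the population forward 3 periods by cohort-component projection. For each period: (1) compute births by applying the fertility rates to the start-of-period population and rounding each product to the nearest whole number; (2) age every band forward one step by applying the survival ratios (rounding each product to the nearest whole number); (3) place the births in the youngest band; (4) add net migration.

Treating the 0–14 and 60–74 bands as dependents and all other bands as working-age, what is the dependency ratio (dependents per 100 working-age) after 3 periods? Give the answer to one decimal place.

54.8

Call the bands 1 to 5, youngest first.
Period 1:
Births: 4400 * 0.1 = 440  |  8600 * 0.519 = 4463 → 4903
Band 2: 16900 * 0.968 = 16359
Band 3: 4400 * 0.961 = 4228
Band 4: 8600 * 0.951 = 8179
Band 5: 5600 * 0.979 = 5482
Net migration: Band 4 + 370 → 8549
→ [4903, 16359, 4228, 8549, 5482]
Period 2:
Births: 16359 * 0.1 = 1636  |  4228 * 0.519 = 2194 → 3830
Band 2: 4903 * 0.968 = 4746
Band 3: 16359 * 0.961 = 15721
Band 4: 4228 * 0.951 = 4021
Band 5: 8549 * 0.979 = 8369
Net migration: Band 4 + 370 → 4391
→ [3830, 4746, 15721, 4391, 8369]
Period 3:
Births: 4746 * 0.1 = 475  |  15721 * 0.519 = 8159 → 8634
Band 2: 3830 * 0.968 = 3707
Band 3: 4746 * 0.961 = 4561
Band 4: 15721 * 0.951 = 14951
Band 5: 4391 * 0.979 = 4299
Net migration: Band 4 + 370 → 15321
→ [8634, 3707, 4561, 15321, 4299]
Dependents (band 0–14 + band 60–74) = 8634 + 4299 = 12933; working-age = 23589; ratio = 12933/23589 × 100 = 54.8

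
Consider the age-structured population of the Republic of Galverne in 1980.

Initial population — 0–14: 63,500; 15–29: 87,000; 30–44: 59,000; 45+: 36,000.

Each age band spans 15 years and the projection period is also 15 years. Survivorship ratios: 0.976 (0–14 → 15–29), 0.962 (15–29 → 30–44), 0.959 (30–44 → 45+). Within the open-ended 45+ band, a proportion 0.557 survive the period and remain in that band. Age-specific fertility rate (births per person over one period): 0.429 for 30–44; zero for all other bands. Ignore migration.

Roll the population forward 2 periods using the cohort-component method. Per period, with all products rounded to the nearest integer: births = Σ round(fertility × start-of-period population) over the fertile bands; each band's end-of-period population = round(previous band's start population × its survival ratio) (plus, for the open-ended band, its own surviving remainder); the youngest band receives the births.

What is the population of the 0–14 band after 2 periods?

35905

Period 1.
Births: 59000 × 0.429 = 25311
15–29: 63500 × 0.976 = 61976
30–44: 87000 × 0.962 = 83694
45+: 59000 × 0.959 + 36000 × 0.557 = 56581 + 20052 = 76633
End of period: [25311, 61976, 83694, 76633]
Period 2.
Births: 83694 × 0.429 = 35905
15–29: 25311 × 0.976 = 24704
30–44: 61976 × 0.962 = 59621
45+: 83694 × 0.959 + 76633 × 0.557 = 80263 + 42685 = 122948
End of period: [35905, 24704, 59621, 122948]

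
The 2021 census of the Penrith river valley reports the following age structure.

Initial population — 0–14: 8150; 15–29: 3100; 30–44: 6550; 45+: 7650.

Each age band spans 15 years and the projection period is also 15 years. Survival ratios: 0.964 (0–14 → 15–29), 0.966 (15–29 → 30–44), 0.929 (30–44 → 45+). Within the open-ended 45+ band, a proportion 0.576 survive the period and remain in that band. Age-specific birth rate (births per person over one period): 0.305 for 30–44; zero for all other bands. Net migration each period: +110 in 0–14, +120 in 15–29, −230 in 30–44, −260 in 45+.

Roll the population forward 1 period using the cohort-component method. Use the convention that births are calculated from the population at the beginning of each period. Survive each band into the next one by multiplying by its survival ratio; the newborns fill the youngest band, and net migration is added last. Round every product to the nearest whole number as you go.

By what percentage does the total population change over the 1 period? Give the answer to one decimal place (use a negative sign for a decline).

-9.3

[period 1]
Births: 6550 × 0.305 = 1998
15–29: 8150 × 0.964 = 7857
30–44: 3100 × 0.966 = 2995
45+: 6550 × 0.929 + 7650 × 0.576 = 6085 + 4406 = 10491
Net migration: 0–14 + 110 → 2108; 15–29 + 120 → 7977; 30–44 − 230 → 2765; 45+ − 260 → 10231
Giving 2108 / 7977 / 2765 / 10231.
Total: 25450 → 23081; change = -2369; percentage change = -9.3%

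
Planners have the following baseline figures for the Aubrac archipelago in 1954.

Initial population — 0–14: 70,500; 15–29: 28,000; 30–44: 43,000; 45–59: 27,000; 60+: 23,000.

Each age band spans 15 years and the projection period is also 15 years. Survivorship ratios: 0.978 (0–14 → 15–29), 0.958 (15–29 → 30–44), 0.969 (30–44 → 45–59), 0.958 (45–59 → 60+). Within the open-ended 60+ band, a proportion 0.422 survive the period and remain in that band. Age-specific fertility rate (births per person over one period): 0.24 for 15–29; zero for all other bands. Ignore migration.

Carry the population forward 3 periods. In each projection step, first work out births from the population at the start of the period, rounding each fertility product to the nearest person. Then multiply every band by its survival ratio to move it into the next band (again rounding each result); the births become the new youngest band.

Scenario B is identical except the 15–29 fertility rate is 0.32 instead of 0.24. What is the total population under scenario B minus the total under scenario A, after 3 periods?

8721

(Groups numbered youngest = 1 to oldest = 5.)
[period 1]
Births: 28000 * 0.24 = 6720
Group 2: 70500 * 0.978 = 68949
Group 3: 28000 * 0.958 = 26824
Group 4: 43000 * 0.969 = 41667
Group 5: 27000 * 0.958 + 23000 * 0.422 = 25866 + 9706 = 35572
End of period: [6720, 68949, 26824, 41667, 35572]
[period 2]
Births: 68949 * 0.24 = 16548
Group 2: 6720 * 0.978 = 6572
Group 3: 68949 * 0.958 = 66053
Group 4: 26824 * 0.969 = 25992
Group 5: 41667 * 0.958 + 35572 * 0.422 = 39917 + 15011 = 54928
End of period: [16548, 6572, 66053, 25992, 54928]
[period 3]
Births: 6572 * 0.24 = 1577
Group 2: 16548 * 0.978 = 16184
Group 3: 6572 * 0.958 = 6296
Group 4: 66053 * 0.969 = 64005
Group 5: 25992 * 0.958 + 54928 * 0.422 = 24900 + 23180 = 48080
End of period: [1577, 16184, 6296, 64005, 48080]
Scenario A total after 3 periods: 136142
Scenario B projection —
[period 1]
Births: 28000 * 0.32 = 8960
Group 2: 70500 * 0.978 = 68949
Group 3: 28000 * 0.958 = 26824
Group 4: 43000 * 0.969 = 41667
Group 5: 27000 * 0.958 + 23000 * 0.422 = 25866 + 9706 = 35572
End of period: [8960, 68949, 26824, 41667, 35572]
[period 2]
Births: 68949 * 0.32 = 22064
Group 2: 8960 * 0.978 = 8763
Group 3: 68949 * 0.958 = 66053
Group 4: 26824 * 0.969 = 25992
Group 5: 41667 * 0.958 + 35572 * 0.422 = 39917 + 15011 = 54928
End of period: [22064, 8763, 66053, 25992, 54928]
[period 3]
Births: 8763 * 0.32 = 2804
Group 2: 22064 * 0.978 = 21579
Group 3: 8763 * 0.958 = 8395
Group 4: 66053 * 0.969 = 64005
Group 5: 25992 * 0.958 + 54928 * 0.422 = 24900 + 23180 = 48080
End of period: [2804, 21579, 8395, 64005, 48080]
Scenario B total after 3 periods: 144863
Difference B − A = 144863 − 136142 = 8721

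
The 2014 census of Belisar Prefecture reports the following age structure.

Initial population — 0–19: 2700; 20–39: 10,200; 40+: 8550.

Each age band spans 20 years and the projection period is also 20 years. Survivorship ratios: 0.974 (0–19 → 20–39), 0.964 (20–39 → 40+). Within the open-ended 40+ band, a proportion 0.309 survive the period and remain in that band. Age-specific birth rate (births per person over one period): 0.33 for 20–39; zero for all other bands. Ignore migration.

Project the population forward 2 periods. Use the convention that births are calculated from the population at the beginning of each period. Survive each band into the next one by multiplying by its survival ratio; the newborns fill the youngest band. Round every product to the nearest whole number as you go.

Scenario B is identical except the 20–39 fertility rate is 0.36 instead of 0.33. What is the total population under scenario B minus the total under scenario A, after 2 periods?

378

Period 1.
Births: 10200 × 0.33 = 3366
20–39: 2700 × 0.974 = 2630
40+: 10200 × 0.964 + 8550 × 0.309 = 9833 + 2642 = 12475
Population now: 0–19=3366, 20–39=2630, 40+=12475
Period 2.
Births: 2630 × 0.33 = 868
20–39: 3366 × 0.974 = 3278
40+: 2630 × 0.964 + 12475 × 0.309 = 2535 + 3855 = 6390
Population now: 0–19=868, 20–39=3278, 40+=6390
Scenario A total after 2 periods: 10536
Scenario B projection —
Period 1.
Births: 10200 × 0.36 = 3672
20–39: 2700 × 0.974 = 2630
40+: 10200 × 0.964 + 8550 × 0.309 = 9833 + 2642 = 12475
Population now: 0–19=3672, 20–39=2630, 40+=12475
Period 2.
Births: 2630 × 0.36 = 947
20–39: 3672 × 0.974 = 3577
40+: 2630 × 0.964 + 12475 × 0.309 = 2535 + 3855 = 6390
Population now: 0–19=947, 20–39=3577, 40+=6390
Scenario B total after 2 periods: 10914
Difference B − A = 10914 − 10536 = 378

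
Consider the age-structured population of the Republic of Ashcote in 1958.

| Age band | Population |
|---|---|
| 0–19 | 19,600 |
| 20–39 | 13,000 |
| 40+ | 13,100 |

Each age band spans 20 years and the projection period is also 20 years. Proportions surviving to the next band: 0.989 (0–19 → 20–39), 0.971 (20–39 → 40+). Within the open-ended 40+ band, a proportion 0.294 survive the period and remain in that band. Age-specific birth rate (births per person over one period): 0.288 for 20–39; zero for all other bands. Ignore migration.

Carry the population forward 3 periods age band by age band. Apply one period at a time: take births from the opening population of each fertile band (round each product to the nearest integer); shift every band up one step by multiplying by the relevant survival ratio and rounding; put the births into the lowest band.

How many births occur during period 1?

Let band 1 be 0–19 through band 3 = 40+.
After projecting period 1:
Births: 13000 × 0.288 = 3744
Band 2: 19600 × 0.989 = 19384
Band 3: 13000 × 0.971 + 13100 × 0.294 = 12623 + 3851 = 16474
Giving 3744 / 19384 / 16474.

3744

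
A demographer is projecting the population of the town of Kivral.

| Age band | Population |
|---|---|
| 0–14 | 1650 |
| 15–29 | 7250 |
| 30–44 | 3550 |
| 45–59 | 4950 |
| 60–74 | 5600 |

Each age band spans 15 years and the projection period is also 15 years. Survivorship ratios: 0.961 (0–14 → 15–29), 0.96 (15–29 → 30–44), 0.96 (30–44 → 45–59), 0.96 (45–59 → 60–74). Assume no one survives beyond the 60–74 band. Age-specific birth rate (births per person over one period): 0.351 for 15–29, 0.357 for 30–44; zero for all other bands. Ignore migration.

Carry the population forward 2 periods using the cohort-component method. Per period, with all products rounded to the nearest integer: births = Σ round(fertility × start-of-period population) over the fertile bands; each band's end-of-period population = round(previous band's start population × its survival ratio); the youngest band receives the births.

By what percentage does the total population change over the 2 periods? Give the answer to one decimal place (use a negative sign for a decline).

-20.9

Numbering the bands 1..5 from youngest to oldest:
[period 1]
Births: 7250 × 0.351 = 2545 ; 3550 × 0.357 = 1267 → total 3812
Band 2: 1650 × 0.961 = 1586
Band 3: 7250 × 0.96 = 6960
Band 4: 3550 × 0.96 = 3408
Band 5: 4950 × 0.96 = 4752
End of period: [3812, 1586, 6960, 3408, 4752]
[period 2]
Births: 1586 × 0.351 = 557 ; 6960 × 0.357 = 2485 → total 3042
Band 2: 3812 × 0.961 = 3663
Band 3: 1586 × 0.96 = 1523
Band 4: 6960 × 0.96 = 6682
Band 5: 3408 × 0.96 = 3272
End of period: [3042, 3663, 1523, 6682, 3272]
Total: 23000 → 18182; change = -4818; percentage change = -20.9%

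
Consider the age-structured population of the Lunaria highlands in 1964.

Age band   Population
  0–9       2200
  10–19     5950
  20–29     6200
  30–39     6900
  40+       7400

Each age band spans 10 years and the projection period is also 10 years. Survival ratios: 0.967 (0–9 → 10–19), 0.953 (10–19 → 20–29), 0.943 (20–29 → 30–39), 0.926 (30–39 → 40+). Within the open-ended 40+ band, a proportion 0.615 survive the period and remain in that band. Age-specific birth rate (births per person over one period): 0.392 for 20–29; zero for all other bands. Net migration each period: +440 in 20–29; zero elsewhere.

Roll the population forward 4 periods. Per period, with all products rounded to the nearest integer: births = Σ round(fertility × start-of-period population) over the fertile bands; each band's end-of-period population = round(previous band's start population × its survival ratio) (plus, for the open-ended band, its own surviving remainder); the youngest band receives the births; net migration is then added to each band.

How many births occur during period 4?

1051

After projecting period 1:
Births: 6200 * 0.392 = 2430
10–19: 2200 * 0.967 = 2127
20–29: 5950 * 0.953 = 5670
30–39: 6200 * 0.943 = 5847
40+: 6900 * 0.926 + 7400 * 0.615 = 6389 + 4551 = 10940
Net migration: 20–29 + 440 → 6110
Population now: 0–9=2430, 10–19=2127, 20–29=6110, 30–39=5847, 40+=10940
After projecting period 2:
Births: 6110 * 0.392 = 2395
10–19: 2430 * 0.967 = 2350
20–29: 2127 * 0.953 = 2027
30–39: 6110 * 0.943 = 5762
40+: 5847 * 0.926 + 10940 * 0.615 = 5414 + 6728 = 12142
Net migration: 20–29 + 440 → 2467
Population now: 0–9=2395, 10–19=2350, 20–29=2467, 30–39=5762, 40+=12142
After projecting period 3:
Births: 2467 * 0.392 = 967
10–19: 2395 * 0.967 = 2316
20–29: 2350 * 0.953 = 2240
30–39: 2467 * 0.943 = 2326
40+: 5762 * 0.926 + 12142 * 0.615 = 5336 + 7467 = 12803
Net migration: 20–29 + 440 → 2680
Population now: 0–9=967, 10–19=2316, 20–29=2680, 30–39=2326, 40+=12803
After projecting period 4:
Births: 2680 * 0.392 = 1051
10–19: 967 * 0.967 = 935
20–29: 2316 * 0.953 = 2207
30–39: 2680 * 0.943 = 2527
40+: 2326 * 0.926 + 12803 * 0.615 = 2154 + 7874 = 10028
Net migration: 20–29 + 440 → 2647
Population now: 0–9=1051, 10–19=935, 20–29=2647, 30–39=2527, 40+=10028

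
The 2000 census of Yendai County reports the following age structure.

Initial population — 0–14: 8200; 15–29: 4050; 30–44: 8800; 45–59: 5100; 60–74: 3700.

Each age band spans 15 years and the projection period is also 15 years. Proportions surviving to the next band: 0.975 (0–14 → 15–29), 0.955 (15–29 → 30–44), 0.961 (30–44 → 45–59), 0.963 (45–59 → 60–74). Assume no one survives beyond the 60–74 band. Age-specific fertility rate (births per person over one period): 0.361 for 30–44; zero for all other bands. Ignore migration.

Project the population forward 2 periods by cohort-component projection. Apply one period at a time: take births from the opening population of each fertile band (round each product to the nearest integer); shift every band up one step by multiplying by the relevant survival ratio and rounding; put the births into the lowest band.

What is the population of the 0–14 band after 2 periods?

After projecting period 1:
Births: 8800 * 0.361 = 3177
15–29: 8200 * 0.975 = 7995
30–44: 4050 * 0.955 = 3868
45–59: 8800 * 0.961 = 8457
60–74: 5100 * 0.963 = 4911
Population now: 0–14=3177, 15–29=7995, 30–44=3868, 45–59=8457, 60–74=4911
After projecting period 2:
Births: 3868 * 0.361 = 1396
15–29: 3177 * 0.975 = 3098
30–44: 7995 * 0.955 = 7635
45–59: 3868 * 0.961 = 3717
60–74: 8457 * 0.963 = 8144
Population now: 0–14=1396, 15–29=3098, 30–44=7635, 45–59=3717, 60–74=8144

1396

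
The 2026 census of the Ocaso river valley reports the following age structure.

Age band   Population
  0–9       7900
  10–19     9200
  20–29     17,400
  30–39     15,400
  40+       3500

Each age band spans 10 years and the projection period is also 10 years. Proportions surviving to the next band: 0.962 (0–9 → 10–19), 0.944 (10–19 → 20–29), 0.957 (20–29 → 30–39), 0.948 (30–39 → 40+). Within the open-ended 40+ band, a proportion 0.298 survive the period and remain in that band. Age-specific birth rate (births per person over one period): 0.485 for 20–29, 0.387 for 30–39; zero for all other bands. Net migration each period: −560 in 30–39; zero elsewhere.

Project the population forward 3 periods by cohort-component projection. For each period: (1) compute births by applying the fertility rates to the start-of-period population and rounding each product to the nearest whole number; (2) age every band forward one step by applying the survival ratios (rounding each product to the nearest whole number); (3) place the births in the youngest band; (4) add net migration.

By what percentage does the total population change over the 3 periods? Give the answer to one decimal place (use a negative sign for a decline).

-7.9

Period 1.
Births: 17400 × 0.485 = 8439, 15400 × 0.387 = 5960 ⇒ total 14399
10–19: 7900 × 0.962 = 7600
20–29: 9200 × 0.944 = 8685
30–39: 17400 × 0.957 = 16652
40+: 15400 × 0.948 + 3500 × 0.298 = 14599 + 1043 = 15642
Net migration: 30–39 − 560 → 16092
Giving 14399 / 7600 / 8685 / 16092 / 15642.
Period 2.
Births: 8685 × 0.485 = 4212, 16092 × 0.387 = 6228 ⇒ total 10440
10–19: 14399 × 0.962 = 13852
20–29: 7600 × 0.944 = 7174
30–39: 8685 × 0.957 = 8312
40+: 16092 × 0.948 + 15642 × 0.298 = 15255 + 4661 = 19916
Net migration: 30–39 − 560 → 7752
Giving 10440 / 13852 / 7174 / 7752 / 19916.
Period 3.
Births: 7174 × 0.485 = 3479, 7752 × 0.387 = 3000 ⇒ total 6479
10–19: 10440 × 0.962 = 10043
20–29: 13852 × 0.944 = 13076
30–39: 7174 × 0.957 = 6866
40+: 7752 × 0.948 + 19916 × 0.298 = 7349 + 5935 = 13284
Net migration: 30–39 − 560 → 6306
Giving 6479 / 10043 / 13076 / 6306 / 13284.
Total: 53400 → 49188; change = -4212; percentage change = -7.9%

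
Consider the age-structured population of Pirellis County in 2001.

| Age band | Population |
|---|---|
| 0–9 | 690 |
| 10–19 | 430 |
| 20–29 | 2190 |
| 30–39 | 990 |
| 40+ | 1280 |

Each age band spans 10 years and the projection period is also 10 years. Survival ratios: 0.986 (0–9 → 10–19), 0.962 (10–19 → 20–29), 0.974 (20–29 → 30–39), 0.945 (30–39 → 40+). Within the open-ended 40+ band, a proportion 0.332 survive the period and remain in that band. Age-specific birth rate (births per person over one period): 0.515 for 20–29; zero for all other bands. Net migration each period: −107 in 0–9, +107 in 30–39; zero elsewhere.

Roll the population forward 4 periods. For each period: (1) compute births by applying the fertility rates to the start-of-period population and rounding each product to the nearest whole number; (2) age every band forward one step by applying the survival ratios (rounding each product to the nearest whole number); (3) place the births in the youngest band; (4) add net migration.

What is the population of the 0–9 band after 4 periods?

392

Period 1:
Births: 2190 × 0.515 = 1128
10–19: 690 × 0.986 = 680
20–29: 430 × 0.962 = 414
30–39: 2190 × 0.974 = 2133
40+: 990 × 0.945 + 1280 × 0.332 = 936 + 425 = 1361
Net migration: 0–9 − 107 → 1021; 30–39 + 107 → 2240
→ [1021, 680, 414, 2240, 1361]
Period 2:
Births: 414 × 0.515 = 213
10–19: 1021 × 0.986 = 1007
20–29: 680 × 0.962 = 654
30–39: 414 × 0.974 = 403
40+: 2240 × 0.945 + 1361 × 0.332 = 2117 + 452 = 2569
Net migration: 0–9 − 107 → 106; 30–39 + 107 → 510
→ [106, 1007, 654, 510, 2569]
Period 3:
Births: 654 × 0.515 = 337
10–19: 106 × 0.986 = 105
20–29: 1007 × 0.962 = 969
30–39: 654 × 0.974 = 637
40+: 510 × 0.945 + 2569 × 0.332 = 482 + 853 = 1335
Net migration: 0–9 − 107 → 230; 30–39 + 107 → 744
→ [230, 105, 969, 744, 1335]
Period 4:
Births: 969 × 0.515 = 499
10–19: 230 × 0.986 = 227
20–29: 105 × 0.962 = 101
30–39: 969 × 0.974 = 944
40+: 744 × 0.945 + 1335 × 0.332 = 703 + 443 = 1146
Net migration: 0–9 − 107 → 392; 30–39 + 107 → 1051
→ [392, 227, 101, 1051, 1146]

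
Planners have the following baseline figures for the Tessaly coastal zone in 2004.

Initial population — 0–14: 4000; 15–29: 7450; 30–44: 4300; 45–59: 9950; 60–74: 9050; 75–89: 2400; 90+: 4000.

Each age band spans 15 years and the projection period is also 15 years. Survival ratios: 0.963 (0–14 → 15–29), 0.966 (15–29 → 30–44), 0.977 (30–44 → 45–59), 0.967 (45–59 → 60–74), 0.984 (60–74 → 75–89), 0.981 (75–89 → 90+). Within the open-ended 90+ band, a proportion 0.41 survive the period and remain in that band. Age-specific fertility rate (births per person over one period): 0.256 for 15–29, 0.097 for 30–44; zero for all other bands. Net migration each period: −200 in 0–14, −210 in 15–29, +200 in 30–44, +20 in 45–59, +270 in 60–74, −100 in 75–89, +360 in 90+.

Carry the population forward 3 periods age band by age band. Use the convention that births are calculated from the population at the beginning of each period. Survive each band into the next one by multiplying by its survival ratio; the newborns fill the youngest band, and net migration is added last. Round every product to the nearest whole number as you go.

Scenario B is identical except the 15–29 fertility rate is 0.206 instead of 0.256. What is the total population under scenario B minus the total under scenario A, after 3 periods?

Let band 1 be 0–14 through band 7 = 90+.
— Period 1 —
Births: 7450 × 0.256 = 1907 ; 4300 × 0.097 = 417 ⇒ total 2324
Band 2: 4000 × 0.963 = 3852
Band 3: 7450 × 0.966 = 7197
Band 4: 4300 × 0.977 = 4201
Band 5: 9950 × 0.967 = 9622
Band 6: 9050 × 0.984 = 8905
Band 7: 2400 × 0.981 + 4000 × 0.41 = 2354 + 1640 = 3994
Net migration: Band 1 − 200 → 2124; Band 2 − 210 → 3642; Band 3 + 200 → 7397; Band 4 + 20 → 4221; Band 5 + 270 → 9892; Band 6 − 100 → 8805; Band 7 + 360 → 4354
Population now: 0–14=2124, 15–29=3642, 30–44=7397, 45–59=4221, 60–74=9892, 75–89=8805, 90+=4354
— Period 2 —
Births: 3642 × 0.256 = 932 ; 7397 × 0.097 = 718 ⇒ total 1650
Band 2: 2124 × 0.963 = 2045
Band 3: 3642 × 0.966 = 3518
Band 4: 7397 × 0.977 = 7227
Band 5: 4221 × 0.967 = 4082
Band 6: 9892 × 0.984 = 9734
Band 7: 8805 × 0.981 + 4354 × 0.41 = 8638 + 1785 = 10423
Net migration: Band 1 − 200 → 1450; Band 2 − 210 → 1835; Band 3 + 200 → 3718; Band 4 + 20 → 7247; Band 5 + 270 → 4352; Band 6 − 100 → 9634; Band 7 + 360 → 10783
Population now: 0–14=1450, 15–29=1835, 30–44=3718, 45–59=7247, 60–74=4352, 75–89=9634, 90+=10783
— Period 3 —
Births: 1835 × 0.256 = 470 ; 3718 × 0.097 = 361 ⇒ total 831
Band 2: 1450 × 0.963 = 1396
Band 3: 1835 × 0.966 = 1773
Band 4: 3718 × 0.977 = 3632
Band 5: 7247 × 0.967 = 7008
Band 6: 4352 × 0.984 = 4282
Band 7: 9634 × 0.981 + 10783 × 0.41 = 9451 + 4421 = 13872
Net migration: Band 1 − 200 → 631; Band 2 − 210 → 1186; Band 3 + 200 → 1973; Band 4 + 20 → 3652; Band 5 + 270 → 7278; Band 6 − 100 → 4182; Band 7 + 360 → 14232
Population now: 0–14=631, 15–29=1186, 30–44=1973, 45–59=3652, 60–74=7278, 75–89=4182, 90+=14232
Scenario A total after 3 periods: 33134
Scenario B projection —
— Period 1 —
Births: 7450 × 0.206 = 1535 ; 4300 × 0.097 = 417 ⇒ total 1952
Band 2: 4000 × 0.963 = 3852
Band 3: 7450 × 0.966 = 7197
Band 4: 4300 × 0.977 = 4201
Band 5: 9950 × 0.967 = 9622
Band 6: 9050 × 0.984 = 8905
Band 7: 2400 × 0.981 + 4000 × 0.41 = 2354 + 1640 = 3994
Net migration: Band 1 − 200 → 1752; Band 2 − 210 → 3642; Band 3 + 200 → 7397; Band 4 + 20 → 4221; Band 5 + 270 → 9892; Band 6 − 100 → 8805; Band 7 + 360 → 4354
Population now: 0–14=1752, 15–29=3642, 30–44=7397, 45–59=4221, 60–74=9892, 75–89=8805, 90+=4354
— Period 2 —
Births: 3642 × 0.206 = 750 ; 7397 × 0.097 = 718 ⇒ total 1468
Band 2: 1752 × 0.963 = 1687
Band 3: 3642 × 0.966 = 3518
Band 4: 7397 × 0.977 = 7227
Band 5: 4221 × 0.967 = 4082
Band 6: 9892 × 0.984 = 9734
Band 7: 8805 × 0.981 + 4354 × 0.41 = 8638 + 1785 = 10423
Net migration: Band 1 − 200 → 1268; Band 2 − 210 → 1477; Band 3 + 200 → 3718; Band 4 + 20 → 7247; Band 5 + 270 → 4352; Band 6 − 100 → 9634; Band 7 + 360 → 10783
Population now: 0–14=1268, 15–29=1477, 30–44=3718, 45–59=7247, 60–74=4352, 75–89=9634, 90+=10783
— Period 3 —
Births: 1477 × 0.206 = 304 ; 3718 × 0.097 = 361 ⇒ total 665
Band 2: 1268 × 0.963 = 1221
Band 3: 1477 × 0.966 = 1427
Band 4: 3718 × 0.977 = 3632
Band 5: 7247 × 0.967 = 7008
Band 6: 4352 × 0.984 = 4282
Band 7: 9634 × 0.981 + 10783 × 0.41 = 9451 + 4421 = 13872
Net migration: Band 1 − 200 → 465; Band 2 − 210 → 1011; Band 3 + 200 → 1627; Band 4 + 20 → 3652; Band 5 + 270 → 7278; Band 6 − 100 → 4182; Band 7 + 360 → 14232
Population now: 0–14=465, 15–29=1011, 30–44=1627, 45–59=3652, 60–74=7278, 75–89=4182, 90+=14232
Scenario B total after 3 periods: 32447
Difference B − A = 32447 − 33134 = -687

-687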